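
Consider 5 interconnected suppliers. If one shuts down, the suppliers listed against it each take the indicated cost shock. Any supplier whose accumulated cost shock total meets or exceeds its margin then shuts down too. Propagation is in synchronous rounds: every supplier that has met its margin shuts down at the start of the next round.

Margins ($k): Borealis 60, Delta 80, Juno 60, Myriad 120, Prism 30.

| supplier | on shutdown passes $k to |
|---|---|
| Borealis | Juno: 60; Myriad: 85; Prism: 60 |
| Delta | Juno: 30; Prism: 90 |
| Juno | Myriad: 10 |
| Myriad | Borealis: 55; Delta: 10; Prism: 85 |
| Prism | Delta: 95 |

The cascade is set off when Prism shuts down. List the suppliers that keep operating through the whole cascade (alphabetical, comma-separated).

Round 1 — Prism shuts down (initial).
  Delta: +95 → 95 ≥ 80
Round 2 — Delta shuts down.
  Juno: +30 → 30 < 60
No further shutdowns.

Borealis, Juno, Myriad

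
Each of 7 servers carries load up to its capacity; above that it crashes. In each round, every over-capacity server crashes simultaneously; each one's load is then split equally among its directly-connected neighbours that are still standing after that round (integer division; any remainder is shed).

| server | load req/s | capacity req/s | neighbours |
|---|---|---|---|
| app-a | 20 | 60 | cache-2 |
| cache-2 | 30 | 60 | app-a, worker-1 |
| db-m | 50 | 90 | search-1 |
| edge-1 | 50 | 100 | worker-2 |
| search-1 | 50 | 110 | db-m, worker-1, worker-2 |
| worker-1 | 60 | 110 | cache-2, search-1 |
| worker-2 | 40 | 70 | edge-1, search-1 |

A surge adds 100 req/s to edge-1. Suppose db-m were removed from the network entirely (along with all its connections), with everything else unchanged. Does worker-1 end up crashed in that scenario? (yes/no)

With db-m removed:
Round 1 — edge-1 at 150 > 100. edge-1 crashes.
  edge-1 sheds 150 req/s to worker-2: 150 each.
    worker-2: 40+150 = 190 > 70
Round 2 — worker-2 crashes.
  worker-2 sheds 190 req/s to search-1: 190 each.
    search-1: 50+190 = 240 > 110
Round 3 — search-1 crashes.
  search-1 sheds 240 req/s to worker-1: 240 each.
    worker-1: 60+240 = 300 > 110
Round 4 — worker-1 crashes.
  worker-1 sheds 300 req/s to cache-2: 300 each.
    cache-2: 30+300 = 330 > 60
Round 5 — cache-2 crashes.
  cache-2 sheds 330 req/s to app-a: 330 each.
    app-a: 20+330 = 350 > 60
Round 6 — app-a crashes.
  app-a sheds 350 req/s: no online neighbours, lost.
No further crashes.

yes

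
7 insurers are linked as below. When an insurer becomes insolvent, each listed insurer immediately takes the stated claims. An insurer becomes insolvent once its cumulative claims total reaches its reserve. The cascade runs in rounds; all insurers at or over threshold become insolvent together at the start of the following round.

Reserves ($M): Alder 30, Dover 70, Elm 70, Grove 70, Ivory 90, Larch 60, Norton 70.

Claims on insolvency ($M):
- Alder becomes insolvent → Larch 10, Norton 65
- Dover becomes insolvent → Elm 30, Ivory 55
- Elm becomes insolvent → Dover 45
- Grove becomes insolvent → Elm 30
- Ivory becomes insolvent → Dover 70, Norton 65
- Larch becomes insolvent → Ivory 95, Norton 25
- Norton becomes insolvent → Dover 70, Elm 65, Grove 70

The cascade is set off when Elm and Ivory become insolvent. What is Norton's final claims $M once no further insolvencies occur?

Round 1 — Elm, Ivory become insolvent (initial).
  Dover: +45+70 → 115 ≥ 70
  Norton: +65 → 65 < 70
Round 2 — Dover becomes insolvent.
No further insolvencies.

65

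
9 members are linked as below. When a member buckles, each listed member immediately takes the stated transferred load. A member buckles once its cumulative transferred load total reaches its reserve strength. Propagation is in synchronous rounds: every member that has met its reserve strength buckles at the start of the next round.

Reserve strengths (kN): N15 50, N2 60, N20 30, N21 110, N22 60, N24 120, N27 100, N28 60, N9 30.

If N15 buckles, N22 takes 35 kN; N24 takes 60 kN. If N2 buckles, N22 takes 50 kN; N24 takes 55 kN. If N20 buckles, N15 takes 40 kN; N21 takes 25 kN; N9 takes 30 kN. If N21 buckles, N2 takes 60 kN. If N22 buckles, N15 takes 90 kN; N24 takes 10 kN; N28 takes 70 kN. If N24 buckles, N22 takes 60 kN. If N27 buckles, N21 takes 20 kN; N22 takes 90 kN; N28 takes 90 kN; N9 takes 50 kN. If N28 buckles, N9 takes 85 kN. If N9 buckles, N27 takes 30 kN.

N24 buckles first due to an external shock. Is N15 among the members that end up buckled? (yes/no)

Round 1 — N24 buckles (initial).
  N22: +60 → 60 ≥ 60
Round 2 — N22 buckles.
  N15: +90 → 90 ≥ 50
  N28: +70 → 70 ≥ 60
Round 3 — N15, N28 buckle.
  N9: +85 → 85 ≥ 30
Round 4 — N9 buckles.
  N27: +30 → 30 < 100
No further bucklings.

yes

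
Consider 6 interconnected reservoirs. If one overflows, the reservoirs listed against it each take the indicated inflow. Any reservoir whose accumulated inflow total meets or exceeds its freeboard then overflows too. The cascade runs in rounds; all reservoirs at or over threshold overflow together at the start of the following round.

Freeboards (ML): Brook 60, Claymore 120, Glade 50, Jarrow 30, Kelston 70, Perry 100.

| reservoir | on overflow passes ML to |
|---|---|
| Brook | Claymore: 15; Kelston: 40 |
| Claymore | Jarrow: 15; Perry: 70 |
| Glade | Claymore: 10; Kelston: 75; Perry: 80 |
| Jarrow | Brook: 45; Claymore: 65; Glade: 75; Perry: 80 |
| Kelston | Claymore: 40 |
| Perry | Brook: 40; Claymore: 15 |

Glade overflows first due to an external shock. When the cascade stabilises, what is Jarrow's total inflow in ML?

Round 1 — Glade overflows (initial).
  Claymore: +10 → 10 < 120
  Kelston: +75 → 75 ≥ 70
  Perry: +80 → 80 < 100
Round 2 — Kelston overflows.
  Claymore: +40 → 50 < 120
No further overflows.

0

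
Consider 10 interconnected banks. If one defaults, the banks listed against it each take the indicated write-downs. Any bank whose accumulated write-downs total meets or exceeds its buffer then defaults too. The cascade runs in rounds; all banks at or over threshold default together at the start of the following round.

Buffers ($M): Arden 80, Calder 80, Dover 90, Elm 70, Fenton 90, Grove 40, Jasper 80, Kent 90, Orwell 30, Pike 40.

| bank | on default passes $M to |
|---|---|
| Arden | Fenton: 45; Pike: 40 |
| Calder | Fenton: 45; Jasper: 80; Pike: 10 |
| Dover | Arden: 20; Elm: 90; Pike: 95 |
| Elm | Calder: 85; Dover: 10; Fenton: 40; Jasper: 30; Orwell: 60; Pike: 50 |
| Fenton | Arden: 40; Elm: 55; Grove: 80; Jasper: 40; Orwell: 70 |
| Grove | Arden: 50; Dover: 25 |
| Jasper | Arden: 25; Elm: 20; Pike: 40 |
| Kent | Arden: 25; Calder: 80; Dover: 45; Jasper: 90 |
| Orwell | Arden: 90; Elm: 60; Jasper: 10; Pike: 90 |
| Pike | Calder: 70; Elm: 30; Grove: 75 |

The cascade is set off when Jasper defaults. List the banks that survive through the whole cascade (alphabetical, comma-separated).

Arden, Calder, Dover, Elm, Fenton, Kent, Orwell

Round 1 — Jasper defaults (initial).
  Arden: +25 → 25 < 80
  Elm: +20 → 20 < 70
  Pike: +40 → 40 ≥ 40
Round 2 — Pike defaults.
  Calder: +70 → 70 < 80
  Elm: +30 → 50 < 70
  Grove: +75 → 75 ≥ 40
Round 3 — Grove defaults.
  Arden: +50 → 75 < 80
  Dover: +25 → 25 < 90
No further defaults.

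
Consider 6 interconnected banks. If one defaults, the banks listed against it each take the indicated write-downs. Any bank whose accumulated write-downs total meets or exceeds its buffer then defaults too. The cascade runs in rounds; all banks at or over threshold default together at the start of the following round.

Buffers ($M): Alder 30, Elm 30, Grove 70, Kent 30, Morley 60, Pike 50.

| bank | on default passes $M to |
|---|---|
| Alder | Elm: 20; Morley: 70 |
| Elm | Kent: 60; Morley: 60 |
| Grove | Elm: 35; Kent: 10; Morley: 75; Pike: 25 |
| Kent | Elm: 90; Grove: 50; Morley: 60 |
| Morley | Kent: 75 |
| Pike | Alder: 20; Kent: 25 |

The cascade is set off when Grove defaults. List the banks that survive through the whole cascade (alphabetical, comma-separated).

Round 1 — Grove defaults (initial).
  Elm: +35 → 35 ≥ 30
  Kent: +10 → 10 < 30
  Morley: +75 → 75 ≥ 60
  Pike: +25 → 25 < 50
Round 2 — Elm, Morley default.
  Kent: +60+75 → 145 ≥ 30
Round 3 — Kent defaults.
No further defaults.

Alder, Pike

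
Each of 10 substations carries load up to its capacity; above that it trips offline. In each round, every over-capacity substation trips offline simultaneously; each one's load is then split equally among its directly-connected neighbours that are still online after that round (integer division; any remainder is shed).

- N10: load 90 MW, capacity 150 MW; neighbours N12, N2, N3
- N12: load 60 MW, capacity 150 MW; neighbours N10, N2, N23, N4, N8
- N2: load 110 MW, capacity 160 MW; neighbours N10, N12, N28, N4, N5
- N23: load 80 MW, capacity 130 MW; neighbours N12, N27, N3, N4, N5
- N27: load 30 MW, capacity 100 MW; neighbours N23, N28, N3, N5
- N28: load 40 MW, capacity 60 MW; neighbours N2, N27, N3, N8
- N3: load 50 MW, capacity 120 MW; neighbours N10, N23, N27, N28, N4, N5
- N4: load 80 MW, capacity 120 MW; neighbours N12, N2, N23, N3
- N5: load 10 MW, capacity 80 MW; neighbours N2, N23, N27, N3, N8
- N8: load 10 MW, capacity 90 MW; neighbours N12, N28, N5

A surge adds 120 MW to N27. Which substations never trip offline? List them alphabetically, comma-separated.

N10, N12, N2, N23, N3, N4, N5, N8

Round 1 — N27 at 150 > 100. N27 trips offline.
  N27 sheds 150 MW to N23, N28, N3, N5: 37 each (2 lost).
    N23: 80+37 = 117 ≤ 130
    N28: 40+37 = 77 > 60
    N3: 50+37 = 87 ≤ 120
    N5: 10+37 = 47 ≤ 80
Round 2 — N28 trips offline.
  N28 sheds 77 MW to N2, N3, N8: 25 each (2 lost).
    N2: 110+25 = 135 ≤ 160
    N3: 87+25 = 112 ≤ 120
    N8: 10+25 = 35 ≤ 90
No further trips.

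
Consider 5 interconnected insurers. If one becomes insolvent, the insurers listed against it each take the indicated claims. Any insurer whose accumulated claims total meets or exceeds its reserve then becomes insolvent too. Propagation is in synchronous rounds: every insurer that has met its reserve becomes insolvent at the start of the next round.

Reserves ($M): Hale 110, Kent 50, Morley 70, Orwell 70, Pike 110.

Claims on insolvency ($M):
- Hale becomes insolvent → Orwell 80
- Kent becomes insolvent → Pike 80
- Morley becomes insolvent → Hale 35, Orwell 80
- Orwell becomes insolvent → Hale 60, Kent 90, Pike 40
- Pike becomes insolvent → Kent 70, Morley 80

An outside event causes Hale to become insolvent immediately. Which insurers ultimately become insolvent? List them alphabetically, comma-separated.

Hale, Kent, Morley, Orwell, Pike

Round 1 — Hale becomes insolvent (initial).
  Orwell: +80 → 80 ≥ 70
Round 2 — Orwell becomes insolvent.
  Kent: +90 → 90 ≥ 50
  Pike: +40 → 40 < 110
Round 3 — Kent becomes insolvent.
  Pike: +80 → 120 ≥ 110
Round 4 — Pike becomes insolvent.
  Morley: +80 → 80 ≥ 70
Round 5 — Morley becomes insolvent.
No further insolvencies.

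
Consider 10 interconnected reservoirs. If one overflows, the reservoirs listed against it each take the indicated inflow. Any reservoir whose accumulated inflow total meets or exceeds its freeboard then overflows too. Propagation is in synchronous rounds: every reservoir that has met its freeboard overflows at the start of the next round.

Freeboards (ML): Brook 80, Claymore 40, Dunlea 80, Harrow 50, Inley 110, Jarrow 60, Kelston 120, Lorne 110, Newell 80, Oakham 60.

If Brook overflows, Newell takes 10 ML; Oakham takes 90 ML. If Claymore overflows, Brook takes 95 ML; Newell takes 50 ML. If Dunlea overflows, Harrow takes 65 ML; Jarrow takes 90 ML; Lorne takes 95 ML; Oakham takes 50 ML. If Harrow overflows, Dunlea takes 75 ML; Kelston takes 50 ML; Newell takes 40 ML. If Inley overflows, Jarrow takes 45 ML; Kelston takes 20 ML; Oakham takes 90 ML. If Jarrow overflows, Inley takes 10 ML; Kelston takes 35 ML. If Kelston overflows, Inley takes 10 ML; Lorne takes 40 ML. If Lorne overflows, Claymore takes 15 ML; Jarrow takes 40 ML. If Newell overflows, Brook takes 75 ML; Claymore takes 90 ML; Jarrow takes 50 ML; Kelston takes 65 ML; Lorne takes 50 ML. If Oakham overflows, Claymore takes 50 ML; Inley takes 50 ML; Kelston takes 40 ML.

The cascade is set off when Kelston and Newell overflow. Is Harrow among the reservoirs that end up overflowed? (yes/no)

Round 1 — Kelston, Newell overflow (initial).
  Brook: +75 → 75 < 80
  Claymore: +90 → 90 ≥ 40
  Inley: +10 → 10 < 110
  Jarrow: +50 → 50 < 60
  Lorne: +40+50 → 90 < 110
Round 2 — Claymore overflows.
  Brook: +95 → 170 ≥ 80
Round 3 — Brook overflows.
  Oakham: +90 → 90 ≥ 60
Round 4 — Oakham overflows.
  Inley: +50 → 60 < 110
No further overflows.

no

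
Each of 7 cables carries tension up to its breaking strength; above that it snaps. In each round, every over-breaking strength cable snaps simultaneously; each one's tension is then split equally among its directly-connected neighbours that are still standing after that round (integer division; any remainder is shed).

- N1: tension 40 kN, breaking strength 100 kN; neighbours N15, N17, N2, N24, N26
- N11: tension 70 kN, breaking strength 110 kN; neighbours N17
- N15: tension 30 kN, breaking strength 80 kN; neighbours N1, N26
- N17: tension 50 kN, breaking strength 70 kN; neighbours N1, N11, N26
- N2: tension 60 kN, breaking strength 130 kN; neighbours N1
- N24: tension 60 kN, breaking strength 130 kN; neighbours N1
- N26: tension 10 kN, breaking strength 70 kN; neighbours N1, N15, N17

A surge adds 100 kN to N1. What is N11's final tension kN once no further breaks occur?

Round 1 — N1 at 140 > 100. N1 snaps.
  N1 sheds 140 kN to N15, N17, N2, N24, N26: 28 each.
    N15: 30+28 = 58 ≤ 80
    N17: 50+28 = 78 > 70
    N2: 60+28 = 88 ≤ 130
    N24: 60+28 = 88 ≤ 130
    N26: 10+28 = 38 ≤ 70
Round 2 — N17 snaps.
  N17 sheds 78 kN to N11, N26: 39 each.
    N11: 70+39 = 109 ≤ 110
    N26: 38+39 = 77 > 70
Round 3 — N26 snaps.
  N26 sheds 77 kN to N15: 77 each.
    N15: 58+77 = 135 > 80
Round 4 — N15 snaps.
  N15 sheds 135 kN: no online neighbours, lost.
No further breaks.

109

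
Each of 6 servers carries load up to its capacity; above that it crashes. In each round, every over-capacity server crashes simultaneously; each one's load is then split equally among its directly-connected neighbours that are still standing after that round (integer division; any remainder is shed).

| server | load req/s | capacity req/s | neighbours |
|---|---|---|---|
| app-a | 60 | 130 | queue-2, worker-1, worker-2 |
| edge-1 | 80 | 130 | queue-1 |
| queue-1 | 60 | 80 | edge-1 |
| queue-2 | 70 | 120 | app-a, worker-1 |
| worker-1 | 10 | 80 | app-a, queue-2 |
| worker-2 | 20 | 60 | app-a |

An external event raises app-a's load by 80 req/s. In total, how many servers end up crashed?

Round 1 — app-a at 140 > 130. app-a crashes.
  app-a sheds 140 req/s to queue-2, worker-1, worker-2: 46 each (2 lost).
    queue-2: 70+46 = 116 ≤ 120
    worker-1: 10+46 = 56 ≤ 80
    worker-2: 20+46 = 66 > 60
Round 2 — worker-2 crashes.
  worker-2 sheds 66 req/s: no online neighbours, lost.
No further crashes.

2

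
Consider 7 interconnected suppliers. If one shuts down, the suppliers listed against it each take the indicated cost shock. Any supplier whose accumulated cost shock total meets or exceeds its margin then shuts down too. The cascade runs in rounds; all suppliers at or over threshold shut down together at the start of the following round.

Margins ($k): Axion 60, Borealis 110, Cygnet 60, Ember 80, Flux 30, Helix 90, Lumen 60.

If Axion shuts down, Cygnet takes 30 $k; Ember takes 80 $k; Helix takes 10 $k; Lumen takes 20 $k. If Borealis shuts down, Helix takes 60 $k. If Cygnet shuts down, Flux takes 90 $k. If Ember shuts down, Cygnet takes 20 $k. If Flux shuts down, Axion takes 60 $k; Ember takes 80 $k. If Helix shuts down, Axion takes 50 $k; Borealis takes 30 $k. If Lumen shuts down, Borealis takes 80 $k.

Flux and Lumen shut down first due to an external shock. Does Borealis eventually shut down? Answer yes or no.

Round 1 — Flux, Lumen shut down (initial).
  Axion: +60 → 60 ≥ 60
  Borealis: +80 → 80 < 110
  Ember: +80 → 80 ≥ 80
Round 2 — Axion, Ember shut down.
  Cygnet: +30+20 → 50 < 60
  Helix: +10 → 10 < 90
No further shutdowns.

no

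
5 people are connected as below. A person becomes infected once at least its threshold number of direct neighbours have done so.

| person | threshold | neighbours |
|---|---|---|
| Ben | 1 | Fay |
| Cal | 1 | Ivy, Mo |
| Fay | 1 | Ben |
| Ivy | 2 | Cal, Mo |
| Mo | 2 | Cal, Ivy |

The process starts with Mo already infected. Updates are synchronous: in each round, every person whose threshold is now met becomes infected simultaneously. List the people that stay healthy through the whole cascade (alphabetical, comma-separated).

Ben, Fay

Round 1 — Mo becomes infected (initial).
Round 2 — checking thresholds:
  Cal: 1 of 2 neighbours ≥ 1, becomes infected.
  Ivy: 1 of 2 neighbours < 2, below threshold.
Round 3 — checking thresholds:
  Ivy: 2 of 2 neighbours ≥ 2, becomes infected.
Round 4 — no new infections; cascade stops.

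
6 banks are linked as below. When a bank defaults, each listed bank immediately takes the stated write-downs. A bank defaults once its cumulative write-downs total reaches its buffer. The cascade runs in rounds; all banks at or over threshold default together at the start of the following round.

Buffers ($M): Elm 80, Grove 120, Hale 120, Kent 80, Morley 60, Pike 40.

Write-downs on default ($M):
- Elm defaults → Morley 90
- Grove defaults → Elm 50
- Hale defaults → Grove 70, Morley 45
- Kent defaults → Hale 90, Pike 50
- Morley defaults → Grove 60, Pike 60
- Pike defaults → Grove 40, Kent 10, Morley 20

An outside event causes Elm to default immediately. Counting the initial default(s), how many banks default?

3

Round 1 — Elm defaults (initial).
  Morley: +90 → 90 ≥ 60
Round 2 — Morley defaults.
  Grove: +60 → 60 < 120
  Pike: +60 → 60 ≥ 40
Round 3 — Pike defaults.
  Grove: +40 → 100 < 120
  Kent: +10 → 10 < 80
No further defaults.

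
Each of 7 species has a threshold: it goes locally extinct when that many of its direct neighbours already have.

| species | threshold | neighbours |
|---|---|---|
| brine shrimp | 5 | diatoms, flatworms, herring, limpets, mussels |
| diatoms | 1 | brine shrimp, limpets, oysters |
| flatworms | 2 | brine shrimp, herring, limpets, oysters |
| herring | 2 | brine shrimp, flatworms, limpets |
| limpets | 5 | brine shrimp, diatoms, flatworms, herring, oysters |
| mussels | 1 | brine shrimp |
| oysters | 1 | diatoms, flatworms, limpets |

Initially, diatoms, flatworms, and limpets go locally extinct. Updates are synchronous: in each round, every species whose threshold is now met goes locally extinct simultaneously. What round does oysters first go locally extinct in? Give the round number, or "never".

Round 1 — diatoms, flatworms, limpets go locally extinct (initial).
Round 2 — checking thresholds:
  brine shrimp: 3 of 5 neighbours < 5, not yet.
  herring: 2 of 3 neighbours ≥ 2, goes locally extinct.
  oysters: 3 of 3 neighbours ≥ 1, goes locally extinct.
Round 3 — no new extinctions; cascade stops.

2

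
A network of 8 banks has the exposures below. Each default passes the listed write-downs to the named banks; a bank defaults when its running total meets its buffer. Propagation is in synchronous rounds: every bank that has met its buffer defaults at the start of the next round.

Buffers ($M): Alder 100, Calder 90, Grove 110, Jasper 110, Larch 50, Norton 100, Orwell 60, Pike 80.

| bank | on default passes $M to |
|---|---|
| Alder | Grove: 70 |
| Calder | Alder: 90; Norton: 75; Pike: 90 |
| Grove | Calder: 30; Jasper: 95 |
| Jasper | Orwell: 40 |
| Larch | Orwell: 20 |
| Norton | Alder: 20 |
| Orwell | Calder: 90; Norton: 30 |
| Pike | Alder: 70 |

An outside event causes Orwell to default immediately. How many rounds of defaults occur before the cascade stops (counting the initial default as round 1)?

Round 1 — Orwell defaults (initial).
  Calder: +90 → 90 ≥ 90
  Norton: +30 → 30 < 100
Round 2 — Calder defaults.
  Alder: +90 → 90 < 100
  Norton: +75 → 105 ≥ 100
  Pike: +90 → 90 ≥ 80
Round 3 — Norton, Pike default.
  Alder: +20+70 → 180 ≥ 100
Round 4 — Alder defaults.
  Grove: +70 → 70 < 110
No further defaults.

4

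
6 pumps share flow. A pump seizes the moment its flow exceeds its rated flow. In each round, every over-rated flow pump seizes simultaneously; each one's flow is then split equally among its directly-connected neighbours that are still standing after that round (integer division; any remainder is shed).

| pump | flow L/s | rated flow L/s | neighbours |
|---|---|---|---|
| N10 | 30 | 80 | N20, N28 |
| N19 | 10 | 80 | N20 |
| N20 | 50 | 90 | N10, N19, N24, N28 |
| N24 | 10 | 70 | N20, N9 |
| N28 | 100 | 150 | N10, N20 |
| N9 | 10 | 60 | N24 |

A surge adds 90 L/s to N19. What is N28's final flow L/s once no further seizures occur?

150

Round 1 — N19 at 100 > 80. N19 seizes.
  N19 sheds 100 L/s to N20: 100 each.
    N20: 50+100 = 150 > 90
Round 2 — N20 seizes.
  N20 sheds 150 L/s to N10, N24, N28: 50 each.
    N10: 30+50 = 80 ≤ 80
    N24: 10+50 = 60 ≤ 70
    N28: 100+50 = 150 ≤ 150
No further seizures.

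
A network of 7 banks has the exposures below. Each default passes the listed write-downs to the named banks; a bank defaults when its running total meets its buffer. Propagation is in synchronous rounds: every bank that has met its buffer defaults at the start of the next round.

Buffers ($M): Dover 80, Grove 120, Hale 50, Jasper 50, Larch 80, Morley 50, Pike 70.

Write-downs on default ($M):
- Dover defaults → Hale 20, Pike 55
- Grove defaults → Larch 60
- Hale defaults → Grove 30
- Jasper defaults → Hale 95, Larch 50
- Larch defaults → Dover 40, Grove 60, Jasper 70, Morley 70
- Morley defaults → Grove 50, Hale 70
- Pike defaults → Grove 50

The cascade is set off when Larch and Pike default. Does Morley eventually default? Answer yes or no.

Round 1 — Larch, Pike default (initial).
  Dover: +40 → 40 < 80
  Grove: +60+50 → 110 < 120
  Jasper: +70 → 70 ≥ 50
  Morley: +70 → 70 ≥ 50
Round 2 — Jasper, Morley default.
  Grove: +50 → 160 ≥ 120
  Hale: +95+70 → 165 ≥ 50
Round 3 — Grove, Hale default.
No further defaults.

yes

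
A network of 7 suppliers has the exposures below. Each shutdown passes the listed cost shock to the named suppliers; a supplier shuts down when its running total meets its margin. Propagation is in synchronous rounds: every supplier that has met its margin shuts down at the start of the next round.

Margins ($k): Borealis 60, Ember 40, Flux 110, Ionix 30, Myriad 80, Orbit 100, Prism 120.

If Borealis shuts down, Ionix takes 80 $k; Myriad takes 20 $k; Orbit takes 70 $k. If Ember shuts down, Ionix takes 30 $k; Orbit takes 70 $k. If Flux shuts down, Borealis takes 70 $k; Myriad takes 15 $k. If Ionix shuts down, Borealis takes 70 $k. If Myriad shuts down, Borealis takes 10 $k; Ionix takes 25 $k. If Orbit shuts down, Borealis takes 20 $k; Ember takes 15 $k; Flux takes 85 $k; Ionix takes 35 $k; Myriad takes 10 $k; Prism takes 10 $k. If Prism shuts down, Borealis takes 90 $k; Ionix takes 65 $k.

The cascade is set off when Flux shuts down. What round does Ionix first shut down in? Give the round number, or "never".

3

Round 1 — Flux shuts down (initial).
  Borealis: +70 → 70 ≥ 60
  Myriad: +15 → 15 < 80
Round 2 — Borealis shuts down.
  Ionix: +80 → 80 ≥ 30
  Myriad: +20 → 35 < 80
  Orbit: +70 → 70 < 100
Round 3 — Ionix shuts down.
No further shutdowns.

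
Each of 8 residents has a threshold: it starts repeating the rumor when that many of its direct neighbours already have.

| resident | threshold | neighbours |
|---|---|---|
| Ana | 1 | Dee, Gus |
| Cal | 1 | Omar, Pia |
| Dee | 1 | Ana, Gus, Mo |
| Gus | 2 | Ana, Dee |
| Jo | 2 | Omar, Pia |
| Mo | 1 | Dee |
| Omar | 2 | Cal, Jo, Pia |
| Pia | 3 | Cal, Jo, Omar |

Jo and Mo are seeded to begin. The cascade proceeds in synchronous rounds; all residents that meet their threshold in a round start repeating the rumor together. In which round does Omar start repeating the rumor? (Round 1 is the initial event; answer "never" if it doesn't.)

Round 1 — Jo, Mo start repeating the rumor (initial).
Round 2 — checking thresholds:
  Dee: 1 of 3 neighbours ≥ 1, starts repeating the rumor.
  Omar: 1 of 3 neighbours < 2, not yet.
  Pia: 1 of 3 neighbours < 3, not yet.
Round 3 — checking thresholds:
  Ana: 1 of 2 neighbours ≥ 1, starts repeating the rumor.
  Gus: 1 of 2 neighbours < 2, not yet.
  Omar: 1 of 3 neighbours < 2, not yet.
  Pia: 1 of 3 neighbours < 3, not yet.
Round 4 — checking thresholds:
  Gus: 2 of 2 neighbours ≥ 2, starts repeating the rumor.
  Omar: 1 of 3 neighbours < 2, not yet.
  Pia: 1 of 3 neighbours < 3, not yet.
Round 5 — no new spreads; cascade stops.

never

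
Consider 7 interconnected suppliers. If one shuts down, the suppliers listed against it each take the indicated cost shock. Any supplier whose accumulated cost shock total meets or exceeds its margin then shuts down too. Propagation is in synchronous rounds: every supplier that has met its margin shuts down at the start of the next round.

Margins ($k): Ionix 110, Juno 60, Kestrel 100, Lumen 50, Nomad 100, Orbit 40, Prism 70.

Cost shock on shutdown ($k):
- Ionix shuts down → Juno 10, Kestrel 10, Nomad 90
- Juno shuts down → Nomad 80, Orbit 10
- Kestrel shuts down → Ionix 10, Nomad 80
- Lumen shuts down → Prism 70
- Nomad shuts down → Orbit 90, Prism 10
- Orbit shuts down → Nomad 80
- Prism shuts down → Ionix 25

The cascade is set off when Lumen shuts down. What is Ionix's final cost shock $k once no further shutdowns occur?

25

Round 1 — Lumen shuts down (initial).
  Prism: +70 → 70 ≥ 70
Round 2 — Prism shuts down.
  Ionix: +25 → 25 < 110
No further shutdowns.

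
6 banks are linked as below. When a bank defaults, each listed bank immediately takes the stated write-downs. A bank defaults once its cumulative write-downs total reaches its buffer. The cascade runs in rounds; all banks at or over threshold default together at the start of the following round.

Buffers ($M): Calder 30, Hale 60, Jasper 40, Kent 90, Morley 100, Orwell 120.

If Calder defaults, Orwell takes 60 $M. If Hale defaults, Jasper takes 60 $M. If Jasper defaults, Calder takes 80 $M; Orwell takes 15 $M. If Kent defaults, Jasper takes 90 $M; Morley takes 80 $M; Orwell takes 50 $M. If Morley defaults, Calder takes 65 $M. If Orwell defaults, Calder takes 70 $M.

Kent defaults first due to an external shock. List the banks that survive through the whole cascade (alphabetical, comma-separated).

Hale, Morley

Round 1 — Kent defaults (initial).
  Jasper: +90 → 90 ≥ 40
  Morley: +80 → 80 < 100
  Orwell: +50 → 50 < 120
Round 2 — Jasper defaults.
  Calder: +80 → 80 ≥ 30
  Orwell: +15 → 65 < 120
Round 3 — Calder defaults.
  Orwell: +60 → 125 ≥ 120
Round 4 — Orwell defaults.
No further defaults.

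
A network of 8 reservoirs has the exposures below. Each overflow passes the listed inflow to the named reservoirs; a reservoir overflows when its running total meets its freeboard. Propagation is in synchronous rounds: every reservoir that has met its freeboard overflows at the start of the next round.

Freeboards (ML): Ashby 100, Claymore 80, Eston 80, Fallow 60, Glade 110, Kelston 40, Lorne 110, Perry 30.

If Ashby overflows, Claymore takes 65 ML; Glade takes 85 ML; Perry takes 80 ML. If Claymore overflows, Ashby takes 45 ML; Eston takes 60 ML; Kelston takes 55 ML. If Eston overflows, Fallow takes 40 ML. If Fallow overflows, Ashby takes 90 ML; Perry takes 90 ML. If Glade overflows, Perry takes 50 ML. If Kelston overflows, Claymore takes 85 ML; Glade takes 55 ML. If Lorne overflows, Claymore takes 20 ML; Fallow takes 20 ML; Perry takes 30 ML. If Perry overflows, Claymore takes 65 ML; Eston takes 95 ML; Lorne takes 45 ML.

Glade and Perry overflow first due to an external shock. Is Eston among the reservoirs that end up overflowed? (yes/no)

yes

Round 1 — Glade, Perry overflow (initial).
  Claymore: +65 → 65 < 80
  Eston: +95 → 95 ≥ 80
  Lorne: +45 → 45 < 110
Round 2 — Eston overflows.
  Fallow: +40 → 40 < 60
No further overflows.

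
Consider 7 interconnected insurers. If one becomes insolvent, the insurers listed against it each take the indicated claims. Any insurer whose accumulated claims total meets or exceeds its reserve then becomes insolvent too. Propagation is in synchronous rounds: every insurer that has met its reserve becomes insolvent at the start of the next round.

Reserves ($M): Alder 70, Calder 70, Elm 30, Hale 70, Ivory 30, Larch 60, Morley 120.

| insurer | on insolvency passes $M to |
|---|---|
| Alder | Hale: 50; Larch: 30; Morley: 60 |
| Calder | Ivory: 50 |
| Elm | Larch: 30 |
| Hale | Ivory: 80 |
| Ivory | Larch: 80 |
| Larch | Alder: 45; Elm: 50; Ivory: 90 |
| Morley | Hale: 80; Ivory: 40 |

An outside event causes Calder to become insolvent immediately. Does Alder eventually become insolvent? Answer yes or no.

no

Round 1 — Calder becomes insolvent (initial).
  Ivory: +50 → 50 ≥ 30
Round 2 — Ivory becomes insolvent.
  Larch: +80 → 80 ≥ 60
Round 3 — Larch becomes insolvent.
  Alder: +45 → 45 < 70
  Elm: +50 → 50 ≥ 30
Round 4 — Elm becomes insolvent.
No further insolvencies.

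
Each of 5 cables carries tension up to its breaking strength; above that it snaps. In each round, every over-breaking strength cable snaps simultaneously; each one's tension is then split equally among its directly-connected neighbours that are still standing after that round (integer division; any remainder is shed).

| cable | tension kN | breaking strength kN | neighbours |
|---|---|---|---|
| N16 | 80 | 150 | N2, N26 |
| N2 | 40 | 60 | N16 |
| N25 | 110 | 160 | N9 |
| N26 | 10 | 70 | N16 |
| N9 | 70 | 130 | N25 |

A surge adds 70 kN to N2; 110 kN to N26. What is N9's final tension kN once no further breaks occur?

Round 1 — N2 at 110 > 60; N26 at 120 > 70. N2, N26 snap.
  N2 sheds 110 kN to N16: 110 each.
    N16: 80+110 = 190 > 150
  N26 sheds 120 kN to N16: 120 each.
    N16: 190+120 = 310 > 150
Round 2 — N16 snaps.
  N16 sheds 310 kN: no online neighbours, lost.
No further breaks.

70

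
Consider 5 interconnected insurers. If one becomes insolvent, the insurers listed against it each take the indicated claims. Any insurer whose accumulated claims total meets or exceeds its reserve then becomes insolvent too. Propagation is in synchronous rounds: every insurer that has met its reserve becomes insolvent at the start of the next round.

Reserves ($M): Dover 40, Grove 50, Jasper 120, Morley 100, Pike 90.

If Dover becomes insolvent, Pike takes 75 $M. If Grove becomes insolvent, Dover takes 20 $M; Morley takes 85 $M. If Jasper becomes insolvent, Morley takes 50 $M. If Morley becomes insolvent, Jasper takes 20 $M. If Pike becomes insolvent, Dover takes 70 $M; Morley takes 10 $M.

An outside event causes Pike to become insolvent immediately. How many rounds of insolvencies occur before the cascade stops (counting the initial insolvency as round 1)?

2

Round 1 — Pike becomes insolvent (initial).
  Dover: +70 → 70 ≥ 40
  Morley: +10 → 10 < 100
Round 2 — Dover becomes insolvent.
No further insolvencies.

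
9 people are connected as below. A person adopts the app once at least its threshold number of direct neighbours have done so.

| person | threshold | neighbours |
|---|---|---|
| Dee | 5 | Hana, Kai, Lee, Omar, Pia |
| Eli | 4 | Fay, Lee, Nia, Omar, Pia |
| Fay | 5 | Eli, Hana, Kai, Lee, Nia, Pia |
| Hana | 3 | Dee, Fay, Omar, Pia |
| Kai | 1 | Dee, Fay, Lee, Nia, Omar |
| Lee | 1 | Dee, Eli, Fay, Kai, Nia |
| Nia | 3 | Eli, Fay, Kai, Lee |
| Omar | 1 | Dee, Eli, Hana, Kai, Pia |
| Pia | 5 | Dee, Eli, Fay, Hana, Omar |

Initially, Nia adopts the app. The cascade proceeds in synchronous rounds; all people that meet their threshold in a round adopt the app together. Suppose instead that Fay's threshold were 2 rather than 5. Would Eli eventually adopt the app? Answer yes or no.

yes

With Fay's threshold at 2:
Round 1 — Nia adopts the app (initial).
Round 2 — checking thresholds:
  Eli: 1 of 5 neighbours < 4, holds.
  Fay: 1 of 6 neighbours < 2, holds.
  Kai: 1 of 5 neighbours ≥ 1, adopts the app.
  Lee: 1 of 5 neighbours ≥ 1, adopts the app.
Round 3 — checking thresholds:
  Dee: 2 of 5 neighbours < 5, holds.
  Eli: 2 of 5 neighbours < 4, holds.
  Fay: 3 of 6 neighbours ≥ 2, adopts the app.
  Omar: 1 of 5 neighbours ≥ 1, adopts the app.
Round 4 — checking thresholds:
  Dee: 3 of 5 neighbours < 5, holds.
  Eli: 4 of 5 neighbours ≥ 4, adopts the app.
  Hana: 2 of 4 neighbours < 3, holds.
  Pia: 2 of 5 neighbours < 5, holds.
Round 5 — no new adoptions; cascade stops.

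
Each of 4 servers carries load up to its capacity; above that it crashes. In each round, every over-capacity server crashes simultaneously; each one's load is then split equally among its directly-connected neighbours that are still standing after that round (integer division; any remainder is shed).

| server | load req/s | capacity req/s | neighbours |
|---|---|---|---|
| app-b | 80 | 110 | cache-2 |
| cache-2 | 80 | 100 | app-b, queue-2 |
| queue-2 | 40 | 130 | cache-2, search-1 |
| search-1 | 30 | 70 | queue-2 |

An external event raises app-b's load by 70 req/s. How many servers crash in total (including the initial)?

Round 1 — app-b at 150 > 110. app-b crashes.
  app-b sheds 150 req/s to cache-2: 150 each.
    cache-2: 80+150 = 230 > 100
Round 2 — cache-2 crashes.
  cache-2 sheds 230 req/s to queue-2: 230 each.
    queue-2: 40+230 = 270 > 130
Round 3 — queue-2 crashes.
  queue-2 sheds 270 req/s to search-1: 270 each.
    search-1: 30+270 = 300 > 70
Round 4 — search-1 crashes.
  search-1 sheds 300 req/s: no online neighbours, lost.
No further crashes.

4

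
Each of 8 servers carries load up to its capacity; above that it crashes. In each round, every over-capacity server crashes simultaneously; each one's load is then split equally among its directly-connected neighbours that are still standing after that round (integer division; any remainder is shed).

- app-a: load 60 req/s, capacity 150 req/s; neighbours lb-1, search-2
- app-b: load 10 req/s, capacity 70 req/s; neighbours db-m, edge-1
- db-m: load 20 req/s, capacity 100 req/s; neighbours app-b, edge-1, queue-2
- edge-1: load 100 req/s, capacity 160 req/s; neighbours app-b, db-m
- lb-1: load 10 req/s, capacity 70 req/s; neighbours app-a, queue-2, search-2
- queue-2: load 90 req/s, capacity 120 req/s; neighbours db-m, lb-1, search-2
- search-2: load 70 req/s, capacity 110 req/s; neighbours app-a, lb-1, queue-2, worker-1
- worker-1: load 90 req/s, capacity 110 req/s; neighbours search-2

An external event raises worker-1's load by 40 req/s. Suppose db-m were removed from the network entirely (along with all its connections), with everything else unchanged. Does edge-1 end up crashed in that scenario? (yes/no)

With db-m removed:
Round 1 — worker-1 at 130 > 110. worker-1 crashes.
  worker-1 sheds 130 req/s to search-2: 130 each.
    search-2: 70+130 = 200 > 110
Round 2 — search-2 crashes.
  search-2 sheds 200 req/s to app-a, lb-1, queue-2: 66 each (2 lost).
    app-a: 60+66 = 126 ≤ 150
    lb-1: 10+66 = 76 > 70
    queue-2: 90+66 = 156 > 120
Round 3 — lb-1, queue-2 crash.
  lb-1 sheds 76 req/s to app-a: 76 each.
    app-a: 126+76 = 202 > 150
  queue-2 sheds 156 req/s: no online neighbours, lost.
Round 4 — app-a crashes.
  app-a sheds 202 req/s: no online neighbours, lost.
No further crashes.

no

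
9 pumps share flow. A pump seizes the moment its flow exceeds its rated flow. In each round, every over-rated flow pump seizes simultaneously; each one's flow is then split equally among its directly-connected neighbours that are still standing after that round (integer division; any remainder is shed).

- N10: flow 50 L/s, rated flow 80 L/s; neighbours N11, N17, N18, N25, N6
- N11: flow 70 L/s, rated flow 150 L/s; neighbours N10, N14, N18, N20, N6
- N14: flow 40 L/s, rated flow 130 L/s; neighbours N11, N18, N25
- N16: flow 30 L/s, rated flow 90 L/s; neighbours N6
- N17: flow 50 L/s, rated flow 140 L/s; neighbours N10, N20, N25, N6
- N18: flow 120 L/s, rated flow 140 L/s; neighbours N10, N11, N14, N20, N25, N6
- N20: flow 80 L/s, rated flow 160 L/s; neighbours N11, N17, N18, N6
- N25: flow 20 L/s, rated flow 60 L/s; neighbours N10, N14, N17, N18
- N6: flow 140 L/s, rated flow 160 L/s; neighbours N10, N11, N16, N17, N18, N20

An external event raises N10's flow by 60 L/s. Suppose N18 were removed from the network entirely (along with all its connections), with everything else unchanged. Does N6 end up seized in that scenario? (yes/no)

With N18 removed:
Round 1 — N10 at 110 > 80. N10 seizes.
  N10 sheds 110 L/s to N11, N17, N25, N6: 27 each (2 lost).
    N11: 70+27 = 97 ≤ 150
    N17: 50+27 = 77 ≤ 140
    N25: 20+27 = 47 ≤ 60
    N6: 140+27 = 167 > 160
Round 2 — N6 seizes.
  N6 sheds 167 L/s to N11, N16, N17, N20: 41 each (3 lost).
    N11: 97+41 = 138 ≤ 150
    N16: 30+41 = 71 ≤ 90
    N17: 77+41 = 118 ≤ 140
    N20: 80+41 = 121 ≤ 160
No further seizures.

yes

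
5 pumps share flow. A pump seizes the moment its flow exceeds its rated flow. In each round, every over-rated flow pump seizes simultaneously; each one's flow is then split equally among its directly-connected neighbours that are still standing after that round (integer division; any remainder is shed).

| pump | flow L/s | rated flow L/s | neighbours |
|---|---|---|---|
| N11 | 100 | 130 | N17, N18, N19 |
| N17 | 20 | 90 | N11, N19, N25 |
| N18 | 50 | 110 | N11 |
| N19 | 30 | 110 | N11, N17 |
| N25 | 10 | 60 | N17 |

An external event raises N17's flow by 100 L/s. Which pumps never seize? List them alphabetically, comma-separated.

Round 1 — N17 at 120 > 90. N17 seizes.
  N17 sheds 120 L/s to N11, N19, N25: 40 each.
    N11: 100+40 = 140 > 130
    N19: 30+40 = 70 ≤ 110
    N25: 10+40 = 50 ≤ 60
Round 2 — N11 seizes.
  N11 sheds 140 L/s to N18, N19: 70 each.
    N18: 50+70 = 120 > 110
    N19: 70+70 = 140 > 110
Round 3 — N18, N19 seize.
  N18 sheds 120 L/s: no online neighbours, lost.
  N19 sheds 140 L/s: no online neighbours, lost.
No further seizures.

N25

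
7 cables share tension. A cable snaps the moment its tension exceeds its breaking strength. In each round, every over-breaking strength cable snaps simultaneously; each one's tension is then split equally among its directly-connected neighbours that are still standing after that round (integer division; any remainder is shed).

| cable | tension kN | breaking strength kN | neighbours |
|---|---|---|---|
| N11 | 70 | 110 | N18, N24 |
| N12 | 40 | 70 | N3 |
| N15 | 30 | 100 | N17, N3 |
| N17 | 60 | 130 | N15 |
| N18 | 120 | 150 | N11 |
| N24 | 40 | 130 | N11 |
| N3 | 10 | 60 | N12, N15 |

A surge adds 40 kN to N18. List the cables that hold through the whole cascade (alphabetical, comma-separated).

N12, N15, N17, N3

Round 1 — N18 at 160 > 150. N18 snaps.
  N18 sheds 160 kN to N11: 160 each.
    N11: 70+160 = 230 > 110
Round 2 — N11 snaps.
  N11 sheds 230 kN to N24: 230 each.
    N24: 40+230 = 270 > 130
Round 3 — N24 snaps.
  N24 sheds 270 kN: no online neighbours, lost.
No further breaks.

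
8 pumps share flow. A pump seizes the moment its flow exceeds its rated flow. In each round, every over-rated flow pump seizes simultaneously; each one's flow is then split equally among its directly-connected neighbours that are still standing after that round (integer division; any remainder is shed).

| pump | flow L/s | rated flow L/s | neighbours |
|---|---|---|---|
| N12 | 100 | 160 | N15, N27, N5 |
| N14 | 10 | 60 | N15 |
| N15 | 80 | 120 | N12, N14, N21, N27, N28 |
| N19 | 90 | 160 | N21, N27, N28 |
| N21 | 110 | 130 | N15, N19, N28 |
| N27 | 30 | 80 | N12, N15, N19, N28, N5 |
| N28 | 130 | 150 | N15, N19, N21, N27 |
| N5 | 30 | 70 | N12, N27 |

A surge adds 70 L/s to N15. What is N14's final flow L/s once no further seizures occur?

Round 1 — N15 at 150 > 120. N15 seizes.
  N15 sheds 150 L/s to N12, N14, N21, N27, N28: 30 each.
    N12: 100+30 = 130 ≤ 160
    N14: 10+30 = 40 ≤ 60
    N21: 110+30 = 140 > 130
    N27: 30+30 = 60 ≤ 80
    N28: 130+30 = 160 > 150
Round 2 — N21, N28 seize.
  N21 sheds 140 L/s to N19: 140 each.
    N19: 90+140 = 230 > 160
  N28 sheds 160 L/s to N19, N27: 80 each.
    N19: 230+80 = 310 > 160
    N27: 60+80 = 140 > 80
Round 3 — N19, N27 seize.
  N19 sheds 310 L/s: no online neighbours, lost.
  N27 sheds 140 L/s to N12, N5: 70 each.
    N12: 130+70 = 200 > 160
    N5: 30+70 = 100 > 70
Round 4 — N12, N5 seize.
  N12 sheds 200 L/s: no online neighbours, lost.
  N5 sheds 100 L/s: no online neighbours, lost.
No further seizures.

40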